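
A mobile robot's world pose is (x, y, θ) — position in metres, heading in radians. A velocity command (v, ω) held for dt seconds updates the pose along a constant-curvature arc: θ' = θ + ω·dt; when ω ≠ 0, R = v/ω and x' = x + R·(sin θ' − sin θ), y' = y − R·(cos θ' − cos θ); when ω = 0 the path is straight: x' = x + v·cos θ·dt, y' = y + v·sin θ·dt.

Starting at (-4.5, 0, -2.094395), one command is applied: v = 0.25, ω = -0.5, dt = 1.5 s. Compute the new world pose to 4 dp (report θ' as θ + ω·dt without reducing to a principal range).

θ' = -2.0944 + -0.5·1.5 = -2.8444
R = v/ω = 0.25/-0.5 = -0.5000
x' = -4.5 + -0.5000·(sin -2.8444 − sin -2.0944) = -4.7866
y' = 0 − -0.5000·(cos -2.8444 − cos -2.0944) = -0.2281

(-4.7866, -0.2281, -2.8444)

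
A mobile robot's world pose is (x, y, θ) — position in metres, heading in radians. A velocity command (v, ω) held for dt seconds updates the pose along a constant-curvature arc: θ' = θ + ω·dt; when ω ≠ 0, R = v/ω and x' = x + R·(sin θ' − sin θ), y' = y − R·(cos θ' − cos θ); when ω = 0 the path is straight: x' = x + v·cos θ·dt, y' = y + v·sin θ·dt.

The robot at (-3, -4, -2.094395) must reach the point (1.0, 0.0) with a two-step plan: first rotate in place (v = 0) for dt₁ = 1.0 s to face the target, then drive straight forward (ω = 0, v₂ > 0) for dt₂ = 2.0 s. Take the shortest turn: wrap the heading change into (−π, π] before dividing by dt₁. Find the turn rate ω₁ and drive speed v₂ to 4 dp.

heading to target = atan2(0−-4, 1−-3) = 0.7854
Δθ = wrap(0.7854 − -2.0944) = 2.8798; ω₁ = Δθ/dt₁ = 2.8798
distance = √((1−-3)² + (0−-4)²) = 5.6569; v₂ = distance/dt₂ = 2.8284

ω₁ = 2.8798, v₂ = 2.8284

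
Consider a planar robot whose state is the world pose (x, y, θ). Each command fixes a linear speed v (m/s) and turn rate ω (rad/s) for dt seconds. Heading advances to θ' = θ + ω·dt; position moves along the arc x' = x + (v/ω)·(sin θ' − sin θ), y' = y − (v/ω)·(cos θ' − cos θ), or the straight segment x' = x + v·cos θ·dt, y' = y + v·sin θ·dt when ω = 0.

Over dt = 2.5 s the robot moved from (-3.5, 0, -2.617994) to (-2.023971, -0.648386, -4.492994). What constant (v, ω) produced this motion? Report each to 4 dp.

Δθ = -4.492994 − -2.617994 = -1.875000
ω = Δθ/dt = -1.875000/2.5 = -0.7500
R = Δx/(sin θ' − sin θ) = 1.0000
v = R·ω = 1.0000·-0.7500 = -0.7500

v = -0.7500, ω = -0.7500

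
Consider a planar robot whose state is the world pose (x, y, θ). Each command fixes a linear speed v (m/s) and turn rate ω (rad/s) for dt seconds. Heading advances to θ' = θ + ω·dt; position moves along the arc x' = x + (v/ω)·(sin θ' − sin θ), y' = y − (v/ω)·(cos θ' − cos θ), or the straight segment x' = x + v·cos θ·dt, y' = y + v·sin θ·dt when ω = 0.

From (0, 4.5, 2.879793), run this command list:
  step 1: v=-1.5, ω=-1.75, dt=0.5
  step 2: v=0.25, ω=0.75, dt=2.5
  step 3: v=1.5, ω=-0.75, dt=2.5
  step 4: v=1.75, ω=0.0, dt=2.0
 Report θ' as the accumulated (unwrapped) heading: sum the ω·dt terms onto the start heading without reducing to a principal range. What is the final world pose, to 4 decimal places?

step 1: θ'=2.0048 (R=0.8571) → pose (0.5558, 4.0325, 2.0048)
step 2: θ'=3.8798 (R=0.3333) → pose (0.0291, 4.1389, 3.8798)
step 3: θ'=2.0048 (R=-2.0000) → pose (-3.1314, 4.7772, 2.0048)
step 4: θ'=2.0048 (straight) → pose (-4.6032, 7.9528, 2.0048)

(-4.6032, 7.9528, 2.0048)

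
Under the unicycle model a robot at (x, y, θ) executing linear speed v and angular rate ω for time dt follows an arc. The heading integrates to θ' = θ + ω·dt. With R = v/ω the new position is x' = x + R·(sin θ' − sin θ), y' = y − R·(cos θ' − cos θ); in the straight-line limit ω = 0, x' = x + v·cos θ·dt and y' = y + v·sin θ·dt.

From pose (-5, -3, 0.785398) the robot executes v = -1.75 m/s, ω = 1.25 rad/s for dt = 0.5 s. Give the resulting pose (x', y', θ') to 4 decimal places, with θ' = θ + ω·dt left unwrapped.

θ' = 0.7854 + 1.25·0.5 = 1.4104
R = v/ω = -1.75/1.25 = -1.4000
x' = -5 + -1.4000·(sin 1.4104 − sin 0.7854) = -5.3921
y' = -3 − -1.4000·(cos 1.4104 − cos 0.7854) = -3.7664

(-5.3921, -3.7664, 1.4104)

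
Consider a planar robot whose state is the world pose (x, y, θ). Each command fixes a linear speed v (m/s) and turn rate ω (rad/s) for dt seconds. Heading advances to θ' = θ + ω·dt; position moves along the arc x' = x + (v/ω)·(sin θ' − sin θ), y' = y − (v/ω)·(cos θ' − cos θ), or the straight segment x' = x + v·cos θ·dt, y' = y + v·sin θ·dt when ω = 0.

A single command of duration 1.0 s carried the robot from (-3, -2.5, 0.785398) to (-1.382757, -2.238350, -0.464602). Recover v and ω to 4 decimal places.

Δθ = -0.464602 − 0.785398 = -1.250000
ω = Δθ/dt = -1.250000/1.0 = -1.2500
R = Δx/(sin θ' − sin θ) = -1.4000
v = R·ω = -1.4000·-1.2500 = 1.7500

v = 1.7500, ω = -1.2500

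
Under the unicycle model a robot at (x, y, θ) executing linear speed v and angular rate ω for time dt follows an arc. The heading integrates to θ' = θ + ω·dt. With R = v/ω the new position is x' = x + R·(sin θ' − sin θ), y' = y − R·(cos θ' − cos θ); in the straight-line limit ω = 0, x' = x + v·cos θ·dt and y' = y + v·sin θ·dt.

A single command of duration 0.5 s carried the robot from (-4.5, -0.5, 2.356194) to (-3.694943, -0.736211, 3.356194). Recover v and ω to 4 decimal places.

Δθ = 3.356194 − 2.356194 = 1.000000
ω = Δθ/dt = 1.000000/0.5 = 2.0000
R = Δx/(sin θ' − sin θ) = -0.8750
v = R·ω = -0.8750·2.0000 = -1.7500

v = -1.7500, ω = 2.0000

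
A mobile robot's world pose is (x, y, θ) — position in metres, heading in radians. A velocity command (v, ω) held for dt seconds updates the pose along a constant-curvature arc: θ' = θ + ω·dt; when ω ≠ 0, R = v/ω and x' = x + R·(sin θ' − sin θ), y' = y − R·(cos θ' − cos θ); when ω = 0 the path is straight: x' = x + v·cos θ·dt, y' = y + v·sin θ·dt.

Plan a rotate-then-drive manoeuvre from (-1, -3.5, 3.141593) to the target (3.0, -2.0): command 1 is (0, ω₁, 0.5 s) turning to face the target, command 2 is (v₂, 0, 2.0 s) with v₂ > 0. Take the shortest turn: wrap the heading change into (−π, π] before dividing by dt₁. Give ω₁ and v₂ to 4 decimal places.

heading to target = atan2(-2−-3.5, 3−-1) = 0.3588
Δθ = wrap(0.3588 − 3.1416) = -2.7828; ω₁ = Δθ/dt₁ = -5.5656
distance = √((3−-1)² + (-2−-3.5)²) = 4.2720; v₂ = distance/dt₂ = 2.1360

ω₁ = -5.5656, v₂ = 2.1360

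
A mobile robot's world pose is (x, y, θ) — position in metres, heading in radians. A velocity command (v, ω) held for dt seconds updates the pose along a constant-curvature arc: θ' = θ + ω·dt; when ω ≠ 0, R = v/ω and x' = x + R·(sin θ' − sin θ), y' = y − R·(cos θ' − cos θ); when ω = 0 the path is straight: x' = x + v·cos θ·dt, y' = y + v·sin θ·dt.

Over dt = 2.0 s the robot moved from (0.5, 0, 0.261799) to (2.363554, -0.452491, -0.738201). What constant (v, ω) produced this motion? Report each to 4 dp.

v = 1.0000, ω = -0.5000

Δθ = -0.738201 − 0.261799 = -1.000000
ω = Δθ/dt = -1.000000/2.0 = -0.5000
R = Δx/(sin θ' − sin θ) = -2.0000
v = R·ω = -2.0000·-0.5000 = 1.0000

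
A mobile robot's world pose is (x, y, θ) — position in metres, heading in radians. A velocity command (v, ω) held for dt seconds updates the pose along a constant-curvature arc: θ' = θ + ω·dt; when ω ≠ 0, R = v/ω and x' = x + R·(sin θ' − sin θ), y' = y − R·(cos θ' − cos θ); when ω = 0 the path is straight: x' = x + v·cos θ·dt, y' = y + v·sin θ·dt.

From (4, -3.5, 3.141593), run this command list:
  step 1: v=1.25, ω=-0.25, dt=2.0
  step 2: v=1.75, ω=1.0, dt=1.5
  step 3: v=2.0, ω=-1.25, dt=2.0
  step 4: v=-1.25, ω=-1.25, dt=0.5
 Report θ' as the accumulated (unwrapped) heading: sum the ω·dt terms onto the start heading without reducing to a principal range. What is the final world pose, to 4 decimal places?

step 1: θ'=2.6416 (R=-5.0000) → pose (1.6029, -2.8879, 2.6416)
step 2: θ'=4.1416 (R=1.7500) → pose (-0.7087, -3.4782, 4.1416)
step 3: θ'=1.6416 (R=-1.6000) → pose (-3.6510, -2.7269, 1.6416)
step 4: θ'=1.0166 (R=1.0000) → pose (-3.7982, -3.3239, 1.0166)

(-3.7982, -3.3239, 1.0166)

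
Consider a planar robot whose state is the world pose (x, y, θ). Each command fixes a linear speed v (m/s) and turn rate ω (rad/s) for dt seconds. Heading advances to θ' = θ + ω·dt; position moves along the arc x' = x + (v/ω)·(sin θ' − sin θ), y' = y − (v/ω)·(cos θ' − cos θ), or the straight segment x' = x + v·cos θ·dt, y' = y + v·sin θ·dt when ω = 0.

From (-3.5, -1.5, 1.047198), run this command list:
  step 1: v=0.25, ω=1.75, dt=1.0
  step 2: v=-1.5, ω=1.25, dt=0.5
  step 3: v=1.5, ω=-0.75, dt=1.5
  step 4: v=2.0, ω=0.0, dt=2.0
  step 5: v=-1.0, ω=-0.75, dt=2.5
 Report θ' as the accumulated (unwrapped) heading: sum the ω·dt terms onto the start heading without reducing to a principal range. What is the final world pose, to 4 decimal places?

(-7.9942, 0.1642, 0.4222)

step 1: θ'=2.7972 (R=0.1429) → pose (-3.5755, -1.2941, 2.7972)
step 2: θ'=3.4222 (R=-1.2000) → pose (-2.8380, -1.3176, 3.4222)
step 3: θ'=2.2972 (R=-2.0000) → pose (-4.8870, -0.7242, 2.2972)
step 4: θ'=2.2972 (straight) → pose (-7.5438, 2.2661, 2.2972)
step 5: θ'=0.4222 (R=1.3333) → pose (-7.9942, 0.1642, 0.4222)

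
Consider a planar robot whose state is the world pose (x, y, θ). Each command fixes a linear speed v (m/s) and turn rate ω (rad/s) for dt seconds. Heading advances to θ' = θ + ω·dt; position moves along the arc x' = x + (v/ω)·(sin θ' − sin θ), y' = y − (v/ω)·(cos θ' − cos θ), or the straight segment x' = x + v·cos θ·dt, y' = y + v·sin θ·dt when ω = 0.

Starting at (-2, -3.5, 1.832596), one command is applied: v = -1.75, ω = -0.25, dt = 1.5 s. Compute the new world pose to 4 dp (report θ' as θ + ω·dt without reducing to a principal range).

(-1.8063, -6.1024, 1.4576)

θ' = 1.8326 + -0.25·1.5 = 1.4576
R = v/ω = -1.75/-0.25 = 7.0000
x' = -2 + 7.0000·(sin 1.4576 − sin 1.8326) = -1.8063
y' = -3.5 − 7.0000·(cos 1.4576 − cos 1.8326) = -6.1024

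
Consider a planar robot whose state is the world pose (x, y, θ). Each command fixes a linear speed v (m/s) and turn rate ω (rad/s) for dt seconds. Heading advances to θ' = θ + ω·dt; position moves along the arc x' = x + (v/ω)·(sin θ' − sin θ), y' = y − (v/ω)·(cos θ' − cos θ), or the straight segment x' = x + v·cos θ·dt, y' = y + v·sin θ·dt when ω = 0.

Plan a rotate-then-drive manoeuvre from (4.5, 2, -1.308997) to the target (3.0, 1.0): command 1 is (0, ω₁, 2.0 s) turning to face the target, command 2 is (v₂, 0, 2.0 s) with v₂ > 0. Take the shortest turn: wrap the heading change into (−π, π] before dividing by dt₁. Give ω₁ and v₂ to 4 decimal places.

heading to target = atan2(1−2, 3−4.5) = -2.5536
Δθ = wrap(-2.5536 − -1.3090) = -1.2446; ω₁ = Δθ/dt₁ = -0.6223
distance = √((3−4.5)² + (1−2)²) = 1.8028; v₂ = distance/dt₂ = 0.9014

ω₁ = -0.6223, v₂ = 0.9014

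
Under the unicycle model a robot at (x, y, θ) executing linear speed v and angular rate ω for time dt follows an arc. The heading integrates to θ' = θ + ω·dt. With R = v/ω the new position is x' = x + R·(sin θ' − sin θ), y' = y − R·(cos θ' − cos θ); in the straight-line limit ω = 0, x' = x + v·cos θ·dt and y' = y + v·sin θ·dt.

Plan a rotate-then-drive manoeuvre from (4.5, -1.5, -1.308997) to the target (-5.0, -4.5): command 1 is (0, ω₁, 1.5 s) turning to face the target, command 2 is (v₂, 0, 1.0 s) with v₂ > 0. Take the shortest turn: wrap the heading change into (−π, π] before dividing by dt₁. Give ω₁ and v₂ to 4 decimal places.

heading to target = atan2(-4.5−-1.5, -5−4.5) = -2.8357
Δθ = wrap(-2.8357 − -1.3090) = -1.5267; ω₁ = Δθ/dt₁ = -1.0178
distance = √((-5−4.5)² + (-4.5−-1.5)²) = 9.9624; v₂ = distance/dt₂ = 9.9624

ω₁ = -1.0178, v₂ = 9.9624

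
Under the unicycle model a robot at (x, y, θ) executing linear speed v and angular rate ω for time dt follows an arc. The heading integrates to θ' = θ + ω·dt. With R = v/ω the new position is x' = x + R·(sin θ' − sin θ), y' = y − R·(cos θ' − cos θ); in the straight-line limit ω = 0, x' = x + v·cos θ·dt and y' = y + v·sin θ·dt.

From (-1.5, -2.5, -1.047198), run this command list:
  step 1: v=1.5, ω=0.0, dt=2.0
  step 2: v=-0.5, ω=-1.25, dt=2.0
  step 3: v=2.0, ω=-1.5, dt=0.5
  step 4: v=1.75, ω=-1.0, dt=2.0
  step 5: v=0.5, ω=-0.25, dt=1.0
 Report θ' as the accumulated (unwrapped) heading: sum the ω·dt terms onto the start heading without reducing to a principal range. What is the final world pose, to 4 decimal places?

(1.9300, -1.4566, -6.5472)

step 1: θ'=-1.0472 (straight) → pose (0.0000, -5.0981, -1.0472)
step 2: θ'=-3.5472 (R=0.4000) → pose (0.5042, -4.5305, -3.5472)
step 3: θ'=-4.2972 (R=-1.3333) → pose (-0.1897, -3.8432, -4.2972)
step 4: θ'=-6.2972 (R=-1.7500) → pose (1.4361, -1.3875, -6.2972)
step 5: θ'=-6.5472 (R=-2.0000) → pose (1.9300, -1.4566, -6.5472)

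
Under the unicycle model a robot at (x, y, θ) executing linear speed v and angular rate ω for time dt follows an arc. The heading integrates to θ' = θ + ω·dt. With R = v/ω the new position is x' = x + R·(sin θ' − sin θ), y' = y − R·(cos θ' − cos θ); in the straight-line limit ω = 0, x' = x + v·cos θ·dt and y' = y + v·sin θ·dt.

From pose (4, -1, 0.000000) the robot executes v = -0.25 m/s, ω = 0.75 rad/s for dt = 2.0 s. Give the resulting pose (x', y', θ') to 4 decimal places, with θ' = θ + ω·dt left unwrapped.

(3.6675, -1.3098, 1.5000)

θ' = 0.0000 + 0.75·2.0 = 1.5000
R = v/ω = -0.25/0.75 = -0.3333
x' = 4 + -0.3333·(sin 1.5000 − sin 0.0000) = 3.6675
y' = -1 − -0.3333·(cos 1.5000 − cos 0.0000) = -1.3098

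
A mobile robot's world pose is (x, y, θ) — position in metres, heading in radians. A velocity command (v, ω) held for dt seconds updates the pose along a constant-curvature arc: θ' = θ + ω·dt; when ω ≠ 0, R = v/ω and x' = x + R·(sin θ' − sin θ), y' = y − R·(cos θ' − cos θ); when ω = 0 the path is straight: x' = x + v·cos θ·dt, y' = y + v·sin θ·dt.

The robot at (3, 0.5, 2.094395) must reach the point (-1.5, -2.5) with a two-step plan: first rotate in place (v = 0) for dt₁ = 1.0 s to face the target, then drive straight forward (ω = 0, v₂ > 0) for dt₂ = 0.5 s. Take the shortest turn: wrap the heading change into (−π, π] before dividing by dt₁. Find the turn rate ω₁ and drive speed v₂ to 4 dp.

heading to target = atan2(-2.5−0.5, -1.5−3) = -2.5536
Δθ = wrap(-2.5536 − 2.0944) = 1.6352; ω₁ = Δθ/dt₁ = 1.6352
distance = √((-1.5−3)² + (-2.5−0.5)²) = 5.4083; v₂ = distance/dt₂ = 10.8167

ω₁ = 1.6352, v₂ = 10.8167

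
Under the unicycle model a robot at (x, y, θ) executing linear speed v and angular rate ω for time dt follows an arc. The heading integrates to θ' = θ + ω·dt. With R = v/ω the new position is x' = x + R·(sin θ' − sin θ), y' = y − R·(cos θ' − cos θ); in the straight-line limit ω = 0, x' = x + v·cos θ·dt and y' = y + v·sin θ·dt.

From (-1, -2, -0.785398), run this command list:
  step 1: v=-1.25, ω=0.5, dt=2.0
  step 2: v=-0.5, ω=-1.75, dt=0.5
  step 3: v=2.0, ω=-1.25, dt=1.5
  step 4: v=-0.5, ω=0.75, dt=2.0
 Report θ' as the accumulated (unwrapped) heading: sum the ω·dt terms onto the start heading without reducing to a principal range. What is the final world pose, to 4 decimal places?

(-3.4126, -2.9621, -1.0354)

step 1: θ'=0.2146 (R=-2.5000) → pose (-3.3002, -1.3251, 0.2146)
step 2: θ'=-0.6604 (R=0.2857) → pose (-3.5363, -1.2716, -0.6604)
step 3: θ'=-2.5354 (R=-1.6000) → pose (-3.6062, -3.8501, -2.5354)
step 4: θ'=-1.0354 (R=-0.6667) → pose (-3.4126, -2.9621, -1.0354)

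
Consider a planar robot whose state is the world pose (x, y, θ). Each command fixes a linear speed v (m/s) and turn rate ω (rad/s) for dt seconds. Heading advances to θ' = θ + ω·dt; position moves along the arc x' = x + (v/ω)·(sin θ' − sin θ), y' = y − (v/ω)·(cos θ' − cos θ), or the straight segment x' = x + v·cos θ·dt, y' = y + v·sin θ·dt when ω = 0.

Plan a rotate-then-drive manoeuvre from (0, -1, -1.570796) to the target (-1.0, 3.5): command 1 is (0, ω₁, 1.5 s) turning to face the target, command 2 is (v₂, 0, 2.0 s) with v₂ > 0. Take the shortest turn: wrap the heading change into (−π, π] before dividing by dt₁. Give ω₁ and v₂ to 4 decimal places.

ω₁ = -1.9486, v₂ = 2.3049

heading to target = atan2(3.5−-1, -1−0) = 1.7895
Δθ = wrap(1.7895 − -1.5708) = -2.9229; ω₁ = Δθ/dt₁ = -1.9486
distance = √((-1−0)² + (3.5−-1)²) = 4.6098; v₂ = distance/dt₂ = 2.3049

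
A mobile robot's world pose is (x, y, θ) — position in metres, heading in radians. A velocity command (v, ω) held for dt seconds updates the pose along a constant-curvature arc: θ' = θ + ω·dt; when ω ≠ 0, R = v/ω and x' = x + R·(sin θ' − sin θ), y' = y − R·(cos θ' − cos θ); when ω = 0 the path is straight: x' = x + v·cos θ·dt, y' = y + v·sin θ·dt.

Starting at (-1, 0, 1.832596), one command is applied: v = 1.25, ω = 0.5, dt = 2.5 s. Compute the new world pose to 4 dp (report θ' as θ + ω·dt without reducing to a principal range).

θ' = 1.8326 + 0.5·2.5 = 3.0826
R = v/ω = 1.25/0.5 = 2.5000
x' = -1 + 2.5000·(sin 3.0826 − sin 1.8326) = -3.2674
y' = 0 − 2.5000·(cos 3.0826 − cos 1.8326) = 1.8486

(-3.2674, 1.8486, 3.0826)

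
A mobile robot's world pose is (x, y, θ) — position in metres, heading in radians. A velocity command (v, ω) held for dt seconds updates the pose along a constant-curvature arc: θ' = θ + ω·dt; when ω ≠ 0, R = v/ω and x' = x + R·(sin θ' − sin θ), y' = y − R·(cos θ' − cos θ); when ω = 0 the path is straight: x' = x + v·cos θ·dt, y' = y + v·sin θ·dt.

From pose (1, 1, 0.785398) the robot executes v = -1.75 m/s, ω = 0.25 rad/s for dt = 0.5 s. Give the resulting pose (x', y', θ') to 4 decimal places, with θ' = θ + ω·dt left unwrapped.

θ' = 0.7854 + 0.25·0.5 = 0.9104
R = v/ω = -1.75/0.25 = -7.0000
x' = 1 + -7.0000·(sin 0.9104 − sin 0.7854) = 0.4215
y' = 1 − -7.0000·(cos 0.9104 − cos 0.7854) = 0.3443

(0.4215, 0.3443, 0.9104)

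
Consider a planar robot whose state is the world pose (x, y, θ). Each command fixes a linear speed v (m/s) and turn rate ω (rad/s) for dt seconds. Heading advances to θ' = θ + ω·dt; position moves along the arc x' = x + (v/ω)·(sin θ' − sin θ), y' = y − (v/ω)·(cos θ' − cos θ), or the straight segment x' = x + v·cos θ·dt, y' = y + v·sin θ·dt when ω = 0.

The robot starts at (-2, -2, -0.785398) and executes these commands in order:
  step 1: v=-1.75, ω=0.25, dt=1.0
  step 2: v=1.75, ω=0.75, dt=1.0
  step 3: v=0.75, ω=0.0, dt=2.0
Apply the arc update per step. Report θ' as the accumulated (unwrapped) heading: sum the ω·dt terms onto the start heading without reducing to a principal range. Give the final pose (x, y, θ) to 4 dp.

(-0.2255, -0.8828, 0.2146)

step 1: θ'=-0.5354 (R=-7.0000) → pose (-3.3785, -0.9293, -0.5354)
step 2: θ'=0.2146 (R=2.3333) → pose (-1.6911, -1.2023, 0.2146)
step 3: θ'=0.2146 (straight) → pose (-0.2255, -0.8828, 0.2146)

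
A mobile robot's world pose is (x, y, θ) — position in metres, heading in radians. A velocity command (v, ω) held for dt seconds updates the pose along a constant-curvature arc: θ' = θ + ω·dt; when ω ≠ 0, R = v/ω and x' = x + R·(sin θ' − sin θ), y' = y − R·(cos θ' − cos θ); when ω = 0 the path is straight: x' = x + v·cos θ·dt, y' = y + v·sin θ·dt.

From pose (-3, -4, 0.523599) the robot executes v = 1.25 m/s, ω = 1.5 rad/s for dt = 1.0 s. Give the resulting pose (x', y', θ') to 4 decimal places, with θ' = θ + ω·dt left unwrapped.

θ' = 0.5236 + 1.5·1.0 = 2.0236
R = v/ω = 1.25/1.5 = 0.8333
x' = -3 + 0.8333·(sin 2.0236 − sin 0.5236) = -2.6673
y' = -4 − 0.8333·(cos 2.0236 − cos 0.5236) = -2.9137

(-2.6673, -2.9137, 2.0236)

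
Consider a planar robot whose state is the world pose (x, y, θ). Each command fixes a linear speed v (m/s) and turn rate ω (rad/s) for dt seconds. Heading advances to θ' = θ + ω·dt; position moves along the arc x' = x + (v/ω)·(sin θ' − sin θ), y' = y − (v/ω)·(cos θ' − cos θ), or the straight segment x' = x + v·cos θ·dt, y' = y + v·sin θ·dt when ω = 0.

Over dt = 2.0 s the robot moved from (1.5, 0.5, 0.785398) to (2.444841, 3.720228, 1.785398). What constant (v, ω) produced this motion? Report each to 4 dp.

v = 1.7500, ω = 0.5000

Δθ = 1.785398 − 0.785398 = 1.000000
ω = Δθ/dt = 1.000000/2.0 = 0.5000
R = −Δy/(cos θ' − cos θ) = 3.5000
v = R·ω = 3.5000·0.5000 = 1.7500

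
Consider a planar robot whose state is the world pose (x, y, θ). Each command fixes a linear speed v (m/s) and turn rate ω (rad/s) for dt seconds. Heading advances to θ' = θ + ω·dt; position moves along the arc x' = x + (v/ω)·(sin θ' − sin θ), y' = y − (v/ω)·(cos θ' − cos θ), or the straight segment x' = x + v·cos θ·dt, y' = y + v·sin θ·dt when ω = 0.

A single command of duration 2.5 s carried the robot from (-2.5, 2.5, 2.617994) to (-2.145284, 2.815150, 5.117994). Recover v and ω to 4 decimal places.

v = -0.2500, ω = 1.0000

Δθ = 5.117994 − 2.617994 = 2.500000
ω = Δθ/dt = 2.500000/2.5 = 1.0000
R = Δx/(sin θ' − sin θ) = -0.2500
v = R·ω = -0.2500·1.0000 = -0.2500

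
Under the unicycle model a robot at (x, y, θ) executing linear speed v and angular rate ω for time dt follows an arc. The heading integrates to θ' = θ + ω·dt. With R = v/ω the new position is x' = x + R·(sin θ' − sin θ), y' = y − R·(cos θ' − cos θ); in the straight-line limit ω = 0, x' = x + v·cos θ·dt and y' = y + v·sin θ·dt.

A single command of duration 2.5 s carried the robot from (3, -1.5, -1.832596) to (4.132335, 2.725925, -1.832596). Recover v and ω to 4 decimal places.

v = -1.7500, ω = 0.0000

Δθ = -1.832596 − -1.832596 = 0.000000
ω = Δθ/dt = 0.000000/2.5 = 0.0000
ω = 0 → v = (Δx·cos θ + Δy·sin θ)/dt = -1.7500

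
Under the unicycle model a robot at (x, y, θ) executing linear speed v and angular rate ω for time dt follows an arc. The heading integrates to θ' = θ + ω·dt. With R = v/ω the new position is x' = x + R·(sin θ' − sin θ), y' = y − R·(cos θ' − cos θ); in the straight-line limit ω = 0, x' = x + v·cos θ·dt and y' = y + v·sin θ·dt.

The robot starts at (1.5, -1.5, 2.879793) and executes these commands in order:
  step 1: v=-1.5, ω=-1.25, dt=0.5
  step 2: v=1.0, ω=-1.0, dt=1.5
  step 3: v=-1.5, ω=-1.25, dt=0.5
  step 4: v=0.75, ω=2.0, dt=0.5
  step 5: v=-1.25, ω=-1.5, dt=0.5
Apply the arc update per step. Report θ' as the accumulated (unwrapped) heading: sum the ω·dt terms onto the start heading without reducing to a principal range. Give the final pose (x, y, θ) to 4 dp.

(1.3885, -1.0628, 0.3798)

step 1: θ'=2.2548 (R=1.2000) → pose (2.1195, -1.9008, 2.2548)
step 2: θ'=0.7548 (R=-1.0000) → pose (2.2094, -0.5405, 0.7548)
step 3: θ'=0.1298 (R=1.2000) → pose (1.5425, -0.8563, 0.1298)
step 4: θ'=1.1298 (R=0.3750) → pose (1.8331, -0.6446, 1.1298)
step 5: θ'=0.3798 (R=0.8333) → pose (1.3885, -1.0628, 0.3798)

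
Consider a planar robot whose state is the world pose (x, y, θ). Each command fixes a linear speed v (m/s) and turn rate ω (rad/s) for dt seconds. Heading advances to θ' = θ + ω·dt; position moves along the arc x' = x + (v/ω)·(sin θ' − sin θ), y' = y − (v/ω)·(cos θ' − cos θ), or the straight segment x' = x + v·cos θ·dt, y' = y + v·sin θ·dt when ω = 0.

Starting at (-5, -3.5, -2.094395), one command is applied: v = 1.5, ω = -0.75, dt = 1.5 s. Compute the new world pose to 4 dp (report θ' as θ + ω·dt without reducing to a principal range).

θ' = -2.0944 + -0.75·1.5 = -3.2194
R = v/ω = 1.5/-0.75 = -2.0000
x' = -5 + -2.0000·(sin -3.2194 − sin -2.0944) = -6.8875
y' = -3.5 − -2.0000·(cos -3.2194 − cos -2.0944) = -4.4940

(-6.8875, -4.4940, -3.2194)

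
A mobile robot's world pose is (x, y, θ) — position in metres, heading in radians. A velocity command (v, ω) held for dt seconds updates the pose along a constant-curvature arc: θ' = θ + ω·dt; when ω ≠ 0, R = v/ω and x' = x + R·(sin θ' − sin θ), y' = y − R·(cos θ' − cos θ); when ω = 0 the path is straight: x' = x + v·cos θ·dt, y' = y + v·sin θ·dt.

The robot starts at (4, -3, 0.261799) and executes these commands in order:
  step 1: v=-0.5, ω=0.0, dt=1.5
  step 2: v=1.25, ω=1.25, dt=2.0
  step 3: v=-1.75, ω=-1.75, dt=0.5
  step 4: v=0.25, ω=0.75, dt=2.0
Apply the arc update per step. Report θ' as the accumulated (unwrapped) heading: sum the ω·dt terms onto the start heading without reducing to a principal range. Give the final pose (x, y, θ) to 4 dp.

(3.5695, -1.6976, 3.3868)

step 1: θ'=0.2618 (straight) → pose (3.2756, -3.1941, 0.2618)
step 2: θ'=2.7618 (R=1.0000) → pose (3.3875, -1.2994, 2.7618)
step 3: θ'=1.8868 (R=1.0000) → pose (3.9672, -1.9174, 1.8868)
step 4: θ'=3.3868 (R=0.3333) → pose (3.5695, -1.6976, 3.3868)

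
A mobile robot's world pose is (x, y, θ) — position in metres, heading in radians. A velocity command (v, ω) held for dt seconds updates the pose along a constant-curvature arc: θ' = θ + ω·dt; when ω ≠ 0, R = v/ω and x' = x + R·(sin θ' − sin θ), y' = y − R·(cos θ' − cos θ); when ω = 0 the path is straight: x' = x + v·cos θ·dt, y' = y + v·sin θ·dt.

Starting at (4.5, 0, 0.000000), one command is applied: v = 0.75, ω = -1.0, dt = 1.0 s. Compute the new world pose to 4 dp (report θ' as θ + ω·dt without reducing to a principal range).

θ' = 0.0000 + -1.0·1.0 = -1.0000
R = v/ω = 0.75/-1.0 = -0.7500
x' = 4.5 + -0.7500·(sin -1.0000 − sin 0.0000) = 5.1311
y' = 0 − -0.7500·(cos -1.0000 − cos 0.0000) = -0.3448

(5.1311, -0.3448, -1.0000)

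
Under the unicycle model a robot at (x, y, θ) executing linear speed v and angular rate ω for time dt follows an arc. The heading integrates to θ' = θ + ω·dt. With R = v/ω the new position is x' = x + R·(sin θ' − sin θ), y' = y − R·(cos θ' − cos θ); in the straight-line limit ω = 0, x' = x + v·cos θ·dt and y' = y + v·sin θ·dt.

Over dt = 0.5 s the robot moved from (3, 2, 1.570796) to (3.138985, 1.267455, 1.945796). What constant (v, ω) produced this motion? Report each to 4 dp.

v = -1.5000, ω = 0.7500

Δθ = 1.945796 − 1.570796 = 0.375000
ω = Δθ/dt = 0.375000/0.5 = 0.7500
R = −Δy/(cos θ' − cos θ) = -2.0000
v = R·ω = -2.0000·0.7500 = -1.5000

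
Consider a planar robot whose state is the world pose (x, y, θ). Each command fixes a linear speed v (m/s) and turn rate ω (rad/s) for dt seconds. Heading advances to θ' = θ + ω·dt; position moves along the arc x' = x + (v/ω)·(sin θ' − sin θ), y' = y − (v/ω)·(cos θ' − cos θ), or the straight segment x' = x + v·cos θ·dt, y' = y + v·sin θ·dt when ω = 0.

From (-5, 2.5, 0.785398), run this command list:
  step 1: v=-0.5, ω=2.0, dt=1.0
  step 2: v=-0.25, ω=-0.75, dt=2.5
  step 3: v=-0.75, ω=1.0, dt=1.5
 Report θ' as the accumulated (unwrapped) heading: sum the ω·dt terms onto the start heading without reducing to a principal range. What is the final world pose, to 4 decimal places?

step 1: θ'=2.7854 (R=-0.2500) → pose (-4.9104, 2.0889, 2.7854)
step 2: θ'=0.9104 (R=0.3333) → pose (-4.7634, 1.5720, 0.9104)
step 3: θ'=2.4104 (R=-0.7500) → pose (-4.6719, 0.5537, 2.4104)

(-4.6719, 0.5537, 2.4104)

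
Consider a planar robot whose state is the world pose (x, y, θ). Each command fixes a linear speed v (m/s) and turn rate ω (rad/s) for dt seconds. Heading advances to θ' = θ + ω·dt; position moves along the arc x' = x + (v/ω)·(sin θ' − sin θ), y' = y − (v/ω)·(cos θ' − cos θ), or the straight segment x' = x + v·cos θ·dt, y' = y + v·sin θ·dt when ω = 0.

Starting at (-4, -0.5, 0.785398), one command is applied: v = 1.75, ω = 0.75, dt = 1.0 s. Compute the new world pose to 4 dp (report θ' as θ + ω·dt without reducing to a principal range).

θ' = 0.7854 + 0.75·1.0 = 1.5354
R = v/ω = 1.75/0.75 = 2.3333
x' = -4 + 2.3333·(sin 1.5354 − sin 0.7854) = -3.3180
y' = -0.5 − 2.3333·(cos 1.5354 − cos 0.7854) = 1.0673

(-3.3180, 1.0673, 1.5354)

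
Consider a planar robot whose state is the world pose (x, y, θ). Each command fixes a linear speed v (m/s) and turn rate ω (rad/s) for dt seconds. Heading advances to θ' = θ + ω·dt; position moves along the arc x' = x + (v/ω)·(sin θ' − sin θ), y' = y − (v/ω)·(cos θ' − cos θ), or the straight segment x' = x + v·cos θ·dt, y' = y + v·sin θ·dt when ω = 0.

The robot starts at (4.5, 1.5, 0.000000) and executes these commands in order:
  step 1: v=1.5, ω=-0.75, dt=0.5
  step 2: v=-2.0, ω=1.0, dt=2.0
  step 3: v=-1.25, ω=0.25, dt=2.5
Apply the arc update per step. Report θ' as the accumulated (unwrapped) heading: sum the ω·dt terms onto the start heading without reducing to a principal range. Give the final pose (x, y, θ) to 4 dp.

(3.6052, -3.4783, 2.2500)

step 1: θ'=-0.3750 (R=-2.0000) → pose (5.2325, 1.3610, -0.3750)
step 2: θ'=1.6250 (R=-2.0000) → pose (2.5029, -0.6084, 1.6250)
step 3: θ'=2.2500 (R=-5.0000) → pose (3.6052, -3.4783, 2.2500)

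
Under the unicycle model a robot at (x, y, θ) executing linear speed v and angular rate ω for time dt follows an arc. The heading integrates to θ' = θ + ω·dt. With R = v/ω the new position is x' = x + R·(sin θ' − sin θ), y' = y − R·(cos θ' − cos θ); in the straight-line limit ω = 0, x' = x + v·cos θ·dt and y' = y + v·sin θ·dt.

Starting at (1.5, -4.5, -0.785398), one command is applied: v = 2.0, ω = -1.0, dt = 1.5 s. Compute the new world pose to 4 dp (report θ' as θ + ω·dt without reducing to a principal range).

θ' = -0.7854 + -1.0·1.5 = -2.2854
R = v/ω = 2.0/-1.0 = -2.0000
x' = 1.5 + -2.0000·(sin -2.2854 − sin -0.7854) = 1.5965
y' = -4.5 − -2.0000·(cos -2.2854 − cos -0.7854) = -7.2248

(1.5965, -7.2248, -2.2854)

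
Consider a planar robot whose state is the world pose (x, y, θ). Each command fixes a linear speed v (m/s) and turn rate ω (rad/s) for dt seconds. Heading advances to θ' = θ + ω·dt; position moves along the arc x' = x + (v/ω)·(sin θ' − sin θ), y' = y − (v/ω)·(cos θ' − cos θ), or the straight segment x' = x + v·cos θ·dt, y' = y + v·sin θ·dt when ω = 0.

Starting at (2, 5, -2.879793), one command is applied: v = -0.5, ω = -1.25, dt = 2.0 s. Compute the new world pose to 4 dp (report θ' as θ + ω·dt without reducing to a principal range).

θ' = -2.8798 + -1.25·2.0 = -5.3798
R = v/ω = -0.5/-1.25 = 0.4000
x' = 2 + 0.4000·(sin -5.3798 − sin -2.8798) = 2.4177
y' = 5 − 0.4000·(cos -5.3798 − cos -2.8798) = 4.3661

(2.4177, 4.3661, -5.3798)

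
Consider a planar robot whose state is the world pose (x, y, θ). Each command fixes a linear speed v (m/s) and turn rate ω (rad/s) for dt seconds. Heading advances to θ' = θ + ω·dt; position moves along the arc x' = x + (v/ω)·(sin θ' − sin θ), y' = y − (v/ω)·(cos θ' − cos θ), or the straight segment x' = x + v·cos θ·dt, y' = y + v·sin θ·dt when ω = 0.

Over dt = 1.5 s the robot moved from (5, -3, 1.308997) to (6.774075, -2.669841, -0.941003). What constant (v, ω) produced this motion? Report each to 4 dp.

Δθ = -0.941003 − 1.308997 = -2.250000
ω = Δθ/dt = -2.250000/1.5 = -1.5000
R = Δx/(sin θ' − sin θ) = -1.0000
v = R·ω = -1.0000·-1.5000 = 1.5000

v = 1.5000, ω = -1.5000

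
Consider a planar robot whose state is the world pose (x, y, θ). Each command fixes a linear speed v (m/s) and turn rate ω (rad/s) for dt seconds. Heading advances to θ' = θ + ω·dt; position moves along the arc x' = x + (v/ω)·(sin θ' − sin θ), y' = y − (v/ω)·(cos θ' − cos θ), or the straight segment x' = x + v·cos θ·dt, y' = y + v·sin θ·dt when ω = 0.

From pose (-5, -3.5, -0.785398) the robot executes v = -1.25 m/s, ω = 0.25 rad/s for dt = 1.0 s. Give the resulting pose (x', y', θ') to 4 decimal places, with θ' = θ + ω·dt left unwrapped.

(-5.9846, -2.7352, -0.5354)

θ' = -0.7854 + 0.25·1.0 = -0.5354
R = v/ω = -1.25/0.25 = -5.0000
x' = -5 + -5.0000·(sin -0.5354 − sin -0.7854) = -5.9846
y' = -3.5 − -5.0000·(cos -0.5354 − cos -0.7854) = -2.7352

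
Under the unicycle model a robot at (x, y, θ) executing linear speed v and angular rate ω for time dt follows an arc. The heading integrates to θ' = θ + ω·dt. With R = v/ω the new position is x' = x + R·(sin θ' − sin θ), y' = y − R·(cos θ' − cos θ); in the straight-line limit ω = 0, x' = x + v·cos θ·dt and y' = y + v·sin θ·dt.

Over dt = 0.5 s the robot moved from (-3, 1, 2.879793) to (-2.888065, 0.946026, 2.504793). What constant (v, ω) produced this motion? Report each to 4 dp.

Δθ = 2.504793 − 2.879793 = -0.375000
ω = Δθ/dt = -0.375000/0.5 = -0.7500
R = Δx/(sin θ' − sin θ) = 0.3333
v = R·ω = 0.3333·-0.7500 = -0.2500

v = -0.2500, ω = -0.7500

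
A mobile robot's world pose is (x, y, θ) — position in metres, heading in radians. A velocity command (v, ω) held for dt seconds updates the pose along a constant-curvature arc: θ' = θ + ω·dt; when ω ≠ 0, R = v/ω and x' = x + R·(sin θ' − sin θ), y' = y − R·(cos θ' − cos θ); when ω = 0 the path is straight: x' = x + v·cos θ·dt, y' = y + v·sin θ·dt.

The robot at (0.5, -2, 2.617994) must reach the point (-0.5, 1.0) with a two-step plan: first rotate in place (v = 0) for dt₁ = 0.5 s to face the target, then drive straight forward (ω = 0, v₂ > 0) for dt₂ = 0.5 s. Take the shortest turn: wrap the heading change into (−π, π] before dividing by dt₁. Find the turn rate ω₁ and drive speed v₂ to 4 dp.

ω₁ = -1.4509, v₂ = 6.3246

heading to target = atan2(1−-2, -0.5−0.5) = 1.8925
Δθ = wrap(1.8925 − 2.6180) = -0.7254; ω₁ = Δθ/dt₁ = -1.4509
distance = √((-0.5−0.5)² + (1−-2)²) = 3.1623; v₂ = distance/dt₂ = 6.3246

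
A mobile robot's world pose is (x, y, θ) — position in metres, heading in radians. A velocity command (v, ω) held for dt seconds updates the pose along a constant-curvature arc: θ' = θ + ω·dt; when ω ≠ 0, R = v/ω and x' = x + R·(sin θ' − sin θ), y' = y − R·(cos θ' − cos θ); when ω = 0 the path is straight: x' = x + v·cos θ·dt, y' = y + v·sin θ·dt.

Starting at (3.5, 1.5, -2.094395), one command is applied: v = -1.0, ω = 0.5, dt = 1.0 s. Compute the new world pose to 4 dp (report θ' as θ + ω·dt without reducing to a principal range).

θ' = -2.0944 + 0.5·1.0 = -1.5944
R = v/ω = -1.0/0.5 = -2.0000
x' = 3.5 + -2.0000·(sin -1.5944 − sin -2.0944) = 3.7674
y' = 1.5 − -2.0000·(cos -1.5944 − cos -2.0944) = 2.4528

(3.7674, 2.4528, -1.5944)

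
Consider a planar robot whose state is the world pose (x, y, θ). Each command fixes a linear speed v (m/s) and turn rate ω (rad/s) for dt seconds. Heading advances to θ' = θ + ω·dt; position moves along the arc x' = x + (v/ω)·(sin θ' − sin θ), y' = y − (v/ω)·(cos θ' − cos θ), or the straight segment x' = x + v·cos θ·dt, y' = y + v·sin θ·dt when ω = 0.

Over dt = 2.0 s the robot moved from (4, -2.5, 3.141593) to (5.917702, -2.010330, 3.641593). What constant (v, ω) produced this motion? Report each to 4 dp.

v = -1.0000, ω = 0.2500

Δθ = 3.641593 − 3.141593 = 0.500000
ω = Δθ/dt = 0.500000/2.0 = 0.2500
R = Δx/(sin θ' − sin θ) = -4.0000
v = R·ω = -4.0000·0.2500 = -1.0000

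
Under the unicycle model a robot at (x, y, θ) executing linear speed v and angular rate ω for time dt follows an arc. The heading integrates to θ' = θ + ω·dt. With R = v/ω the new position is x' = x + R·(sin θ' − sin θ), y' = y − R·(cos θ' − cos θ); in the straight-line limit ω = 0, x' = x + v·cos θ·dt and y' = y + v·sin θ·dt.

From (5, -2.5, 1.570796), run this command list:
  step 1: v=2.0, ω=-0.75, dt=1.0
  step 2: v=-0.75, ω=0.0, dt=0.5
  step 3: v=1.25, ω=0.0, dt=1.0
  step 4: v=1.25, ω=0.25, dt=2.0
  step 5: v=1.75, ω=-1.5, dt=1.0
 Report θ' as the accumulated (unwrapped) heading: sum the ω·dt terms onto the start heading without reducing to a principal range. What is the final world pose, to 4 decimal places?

(8.8364, 2.9884, -0.1792)

step 1: θ'=0.8208 (R=-2.6667) → pose (5.7155, -0.6823, 0.8208)
step 2: θ'=0.8208 (straight) → pose (5.4599, -0.9567, 0.8208)
step 3: θ'=0.8208 (straight) → pose (6.3119, -0.0421, 0.8208)
step 4: θ'=1.3208 (R=5.0000) → pose (7.4980, 2.1291, 1.3208)
step 5: θ'=-0.1792 (R=-1.1667) → pose (8.8364, 2.9884, -0.1792)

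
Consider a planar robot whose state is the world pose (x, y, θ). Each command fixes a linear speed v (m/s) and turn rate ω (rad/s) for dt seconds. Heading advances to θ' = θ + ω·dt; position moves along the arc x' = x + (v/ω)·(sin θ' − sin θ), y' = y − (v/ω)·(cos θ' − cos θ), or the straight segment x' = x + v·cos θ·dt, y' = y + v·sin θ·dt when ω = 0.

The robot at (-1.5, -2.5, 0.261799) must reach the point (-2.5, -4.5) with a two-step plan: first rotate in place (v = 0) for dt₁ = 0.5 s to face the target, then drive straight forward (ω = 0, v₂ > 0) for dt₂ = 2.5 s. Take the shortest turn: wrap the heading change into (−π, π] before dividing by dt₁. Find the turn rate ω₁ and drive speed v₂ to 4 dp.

heading to target = atan2(-4.5−-2.5, -2.5−-1.5) = -2.0344
Δθ = wrap(-2.0344 − 0.2618) = -2.2962; ω₁ = Δθ/dt₁ = -4.5925
distance = √((-2.5−-1.5)² + (-4.5−-2.5)²) = 2.2361; v₂ = distance/dt₂ = 0.8944

ω₁ = -4.5925, v₂ = 0.8944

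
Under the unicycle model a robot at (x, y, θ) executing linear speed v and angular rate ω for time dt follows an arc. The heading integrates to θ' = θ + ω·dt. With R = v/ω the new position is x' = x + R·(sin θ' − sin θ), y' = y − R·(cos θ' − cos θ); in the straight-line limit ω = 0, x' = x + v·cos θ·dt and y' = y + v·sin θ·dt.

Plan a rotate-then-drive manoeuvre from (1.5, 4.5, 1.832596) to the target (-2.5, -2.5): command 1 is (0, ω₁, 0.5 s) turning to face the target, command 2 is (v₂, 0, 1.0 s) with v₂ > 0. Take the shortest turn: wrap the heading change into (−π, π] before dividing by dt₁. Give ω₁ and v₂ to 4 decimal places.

heading to target = atan2(-2.5−4.5, -2.5−1.5) = -2.0899
Δθ = wrap(-2.0899 − 1.8326) = 2.3606; ω₁ = Δθ/dt₁ = 4.7213
distance = √((-2.5−1.5)² + (-2.5−4.5)²) = 8.0623; v₂ = distance/dt₂ = 8.0623

ω₁ = 4.7213, v₂ = 8.0623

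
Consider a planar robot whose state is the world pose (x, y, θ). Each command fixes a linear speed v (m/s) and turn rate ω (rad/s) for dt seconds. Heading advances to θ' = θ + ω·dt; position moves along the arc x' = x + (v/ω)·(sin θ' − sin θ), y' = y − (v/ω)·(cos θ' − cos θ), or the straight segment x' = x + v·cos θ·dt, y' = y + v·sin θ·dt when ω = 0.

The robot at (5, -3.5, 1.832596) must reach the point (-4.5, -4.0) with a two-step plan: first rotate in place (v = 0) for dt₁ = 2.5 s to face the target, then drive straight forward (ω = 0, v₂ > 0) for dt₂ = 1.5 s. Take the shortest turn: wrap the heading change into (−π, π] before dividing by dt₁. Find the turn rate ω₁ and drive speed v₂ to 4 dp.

ω₁ = 0.5446, v₂ = 6.3421

heading to target = atan2(-4−-3.5, -4.5−5) = -3.0890
Δθ = wrap(-3.0890 − 1.8326) = 1.3616; ω₁ = Δθ/dt₁ = 0.5446
distance = √((-4.5−5)² + (-4−-3.5)²) = 9.5131; v₂ = distance/dt₂ = 6.3421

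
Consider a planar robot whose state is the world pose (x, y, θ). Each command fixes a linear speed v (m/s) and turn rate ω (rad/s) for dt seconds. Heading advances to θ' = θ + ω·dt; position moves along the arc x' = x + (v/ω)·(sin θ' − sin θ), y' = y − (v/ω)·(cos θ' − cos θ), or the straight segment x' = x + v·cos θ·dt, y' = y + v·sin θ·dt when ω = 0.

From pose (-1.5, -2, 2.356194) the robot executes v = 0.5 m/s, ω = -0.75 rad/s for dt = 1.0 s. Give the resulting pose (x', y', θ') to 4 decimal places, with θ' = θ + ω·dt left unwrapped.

θ' = 2.3562 + -0.75·1.0 = 1.6062
R = v/ω = 0.5/-0.75 = -0.6667
x' = -1.5 + -0.6667·(sin 1.6062 − sin 2.3562) = -1.6948
y' = -2 − -0.6667·(cos 1.6062 − cos 2.3562) = -1.5522

(-1.6948, -1.5522, 1.6062)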